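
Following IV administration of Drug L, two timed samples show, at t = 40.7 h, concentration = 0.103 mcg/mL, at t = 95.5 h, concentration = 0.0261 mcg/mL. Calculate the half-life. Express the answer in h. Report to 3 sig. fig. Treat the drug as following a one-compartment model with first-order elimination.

k = ln(C₁/C₂) / (t₂ − t₁) = ln(0.103/0.0261) / (95.5 − 40.7)
  = 1.373 / 54.80 = 0.02505 h⁻¹
t½ = ln2 / k = 0.693147 / 0.02505 = 27.67 h

27.7 h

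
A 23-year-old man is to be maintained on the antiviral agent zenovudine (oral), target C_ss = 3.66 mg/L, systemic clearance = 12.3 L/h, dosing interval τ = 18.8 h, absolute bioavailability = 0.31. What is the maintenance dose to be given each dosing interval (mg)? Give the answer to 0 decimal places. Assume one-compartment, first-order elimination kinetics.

At steady state, F × (Dose/τ) = Css × CL.
Dose = Css × CL × τ / F = 3.66 × 12.30 × 18.8 / 0.31 = 2730 mg

2730 mg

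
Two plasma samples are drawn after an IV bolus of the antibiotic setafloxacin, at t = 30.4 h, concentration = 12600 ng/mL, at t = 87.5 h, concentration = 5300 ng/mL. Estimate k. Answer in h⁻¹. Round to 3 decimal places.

0.015 h⁻¹

k = ln(C₁/C₂) / (t₂ − t₁) = ln(12600/5300) / (87.5 − 30.4)
  = 0.8660 / 57.10 = 0.01517 h⁻¹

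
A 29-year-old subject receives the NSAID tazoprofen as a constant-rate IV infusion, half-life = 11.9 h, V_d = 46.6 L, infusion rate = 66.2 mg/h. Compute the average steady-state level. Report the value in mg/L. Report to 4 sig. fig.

24.39 mg/L

k = ln2 / t½ = 0.693147 / 11.9 = 0.05825 h⁻¹
CL = k × Vd = 0.05825 × 46.6 = 2.714 L/h
At steady state Css = R₀ / CL = 66.2 / 2.714 = 24.39 mg/L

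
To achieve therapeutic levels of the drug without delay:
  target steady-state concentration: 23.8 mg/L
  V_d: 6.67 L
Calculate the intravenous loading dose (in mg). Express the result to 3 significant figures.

LD = Css × Vd = 23.8 × 6.67 = 158.7 mg

159 mg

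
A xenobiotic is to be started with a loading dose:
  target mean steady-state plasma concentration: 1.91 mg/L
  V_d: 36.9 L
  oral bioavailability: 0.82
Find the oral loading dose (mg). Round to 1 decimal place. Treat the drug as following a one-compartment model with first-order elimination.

86.0 mg

LD = Css × Vd / F = 1.91 × 36.9 / 0.82 = 85.95 mg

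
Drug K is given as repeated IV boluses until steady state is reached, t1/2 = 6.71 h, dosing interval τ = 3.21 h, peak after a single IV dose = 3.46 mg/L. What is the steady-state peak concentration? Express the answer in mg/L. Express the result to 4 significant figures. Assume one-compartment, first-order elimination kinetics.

k = ln2 / t½ = 0.693147 / 6.71 = 0.1033 h⁻¹
e^(−kτ) = e^(−0.1033 × 3.21) = 0.7178
Accumulation ratio R = 1 / (1 − e^(−kτ)) = 1 / (1 − 0.7178) = 3.544
Steady-state peak = C₀ × R = 3.46 × 3.544 = 12.26 mg/L

12.26 mg/L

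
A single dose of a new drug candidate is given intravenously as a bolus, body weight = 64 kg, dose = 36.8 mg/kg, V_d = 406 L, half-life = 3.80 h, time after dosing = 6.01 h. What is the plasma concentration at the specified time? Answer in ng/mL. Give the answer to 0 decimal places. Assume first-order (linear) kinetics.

Total dose = 36.8 × 64 = 2355 mg
C₀ = Dose / Vd = 2355 / 406 = 5.800 mg/L
k = ln2 / t½ = 0.693147 / 3.80 = 0.1824 h⁻¹
C = C₀ · e^(−k·t) = 5.800 × e^(−0.1824 × 6.01)
  = 5.800 × 0.3341 = 1.938 mg/L
Convert: 1.938 mg/L × 1000 = 1938 ng/mL

1938 ng/mL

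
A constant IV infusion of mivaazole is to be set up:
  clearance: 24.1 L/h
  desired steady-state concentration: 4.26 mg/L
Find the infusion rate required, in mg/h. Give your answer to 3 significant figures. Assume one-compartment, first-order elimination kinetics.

103 mg/h

At steady state, infusion rate R₀ = Css × CL = 4.26 × 24.10 = 102.7 mg/h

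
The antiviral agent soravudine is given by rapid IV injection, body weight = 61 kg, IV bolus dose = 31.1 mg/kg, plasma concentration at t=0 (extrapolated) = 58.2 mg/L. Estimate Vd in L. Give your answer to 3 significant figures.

Dose = 31.1 × 61 = 1897 mg
Vd = Dose / C₀ = 1897 / 58.2 = 32.59 L

32.6 L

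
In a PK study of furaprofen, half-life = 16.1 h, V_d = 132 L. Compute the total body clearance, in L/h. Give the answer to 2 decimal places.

k = ln2 / t½ = 0.693147 / 16.1 = 0.04305 h⁻¹
CL = k × Vd = 0.04305 × 132 = 5.683 L/h

5.68 L/h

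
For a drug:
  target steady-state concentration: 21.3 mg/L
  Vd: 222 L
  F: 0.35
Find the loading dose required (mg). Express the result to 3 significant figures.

LD = Css × Vd / F = 21.3 × 222 / 0.35 = 13510 mg

13500 mg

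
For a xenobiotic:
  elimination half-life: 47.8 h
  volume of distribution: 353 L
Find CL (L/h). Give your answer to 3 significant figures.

5.12 L/h

k = ln2 / t½ = 0.693147 / 47.8 = 0.01450 h⁻¹
CL = k × Vd = 0.01450 × 353 = 5.119 L/h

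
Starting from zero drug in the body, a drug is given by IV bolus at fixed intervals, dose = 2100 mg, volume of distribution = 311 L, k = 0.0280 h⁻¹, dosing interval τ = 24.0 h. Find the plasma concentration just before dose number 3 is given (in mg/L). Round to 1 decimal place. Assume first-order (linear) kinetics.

5.2 mg/L

C₀ per dose = Dose / Vd = 2100 / 311 = 6.752 mg/L
Fraction remaining after one interval: r = e^(−kτ) = e^(−0.02800 × 24.0) = 0.5107
Before dose 3, 2 doses have been given (aged 1τ, 2τ).
C_trough = C₀ × (r + r²) = 6.752 × (0.5107 + 0.2608) = 5.209 mg/L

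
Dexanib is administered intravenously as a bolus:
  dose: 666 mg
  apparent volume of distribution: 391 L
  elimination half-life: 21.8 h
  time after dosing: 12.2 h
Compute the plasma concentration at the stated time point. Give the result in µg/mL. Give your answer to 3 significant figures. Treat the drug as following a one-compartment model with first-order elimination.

1.16 µg/mL

C₀ = Dose / Vd = 666.0 / 391 = 1.703 mg/L
k = ln2 / t½ = 0.693147 / 21.8 = 0.03180 h⁻¹
C = C₀ · e^(−k·t) = 1.703 × e^(−0.03180 × 12.2)
  = 1.703 × 0.6784 = 1.155 mg/L
(1.155 mg/L = 1.155 µg/mL)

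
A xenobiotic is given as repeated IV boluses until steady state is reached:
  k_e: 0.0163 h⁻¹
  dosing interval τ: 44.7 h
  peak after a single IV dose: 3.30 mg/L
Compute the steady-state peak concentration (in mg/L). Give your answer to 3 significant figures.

e^(−kτ) = e^(−0.01630 × 44.7) = 0.4826
Accumulation ratio R = 1 / (1 − e^(−kτ)) = 1 / (1 − 0.4826) = 1.933
Steady-state peak = C₀ × R = 3.30 × 1.933 = 6.379 mg/L

6.38 mg/L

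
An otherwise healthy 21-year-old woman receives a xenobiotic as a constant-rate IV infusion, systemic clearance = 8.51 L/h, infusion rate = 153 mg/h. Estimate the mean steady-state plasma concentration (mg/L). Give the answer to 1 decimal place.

At steady state Css = R₀ / CL = 153 / 8.510 = 17.98 mg/L

18.0 mg/L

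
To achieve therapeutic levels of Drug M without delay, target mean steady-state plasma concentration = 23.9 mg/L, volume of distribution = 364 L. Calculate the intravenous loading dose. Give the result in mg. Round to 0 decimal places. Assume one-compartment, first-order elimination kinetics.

8700 mg

LD = Css × Vd = 23.9 × 364 = 8700 mg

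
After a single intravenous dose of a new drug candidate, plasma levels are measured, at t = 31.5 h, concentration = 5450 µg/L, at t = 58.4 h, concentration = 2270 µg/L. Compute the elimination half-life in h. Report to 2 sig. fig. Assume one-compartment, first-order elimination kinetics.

k = ln(C₁/C₂) / (t₂ − t₁) = ln(5450/2270) / (58.4 − 31.5)
  = 0.8758 / 26.90 = 0.03256 h⁻¹
t½ = ln2 / k = 0.693147 / 0.03256 = 21.29 h

21 h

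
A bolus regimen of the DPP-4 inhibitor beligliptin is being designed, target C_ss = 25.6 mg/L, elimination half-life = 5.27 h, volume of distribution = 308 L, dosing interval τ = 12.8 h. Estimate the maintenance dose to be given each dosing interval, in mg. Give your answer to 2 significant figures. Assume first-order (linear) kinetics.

13000 mg

k = ln2 / t½ = 0.693147 / 5.27 = 0.1315 h⁻¹
CL = k × Vd = 0.1315 × 308 = 40.50 L/h
At steady state, Dose/τ = Css × CL.
Dose = Css × CL × τ = 25.6 × 40.50 × 12.8 = 13270 mg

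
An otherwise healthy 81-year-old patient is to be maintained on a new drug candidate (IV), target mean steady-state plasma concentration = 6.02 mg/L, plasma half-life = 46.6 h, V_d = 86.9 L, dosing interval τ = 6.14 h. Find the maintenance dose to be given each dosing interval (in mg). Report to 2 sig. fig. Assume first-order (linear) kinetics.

48 mg

k = ln2 / t½ = 0.693147 / 46.6 = 0.01487 h⁻¹
CL = k × Vd = 0.01487 × 86.9 = 1.292 L/h
At steady state, Dose/τ = Css × CL.
Dose = Css × CL × τ = 6.02 × 1.292 × 6.14 = 47.76 mg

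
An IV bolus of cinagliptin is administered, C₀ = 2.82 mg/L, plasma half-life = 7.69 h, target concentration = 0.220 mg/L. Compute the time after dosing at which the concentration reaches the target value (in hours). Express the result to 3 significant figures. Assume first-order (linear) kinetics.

28.3 h

k = ln2 / t½ = 0.693147 / 7.69 = 0.09014 h⁻¹
t = ln(C₀ / C) / k = ln(2.820 / 0.220) / 0.09014
  = ln(12.82) / 0.09014 = 2.551 / 0.09014 = 28.30 h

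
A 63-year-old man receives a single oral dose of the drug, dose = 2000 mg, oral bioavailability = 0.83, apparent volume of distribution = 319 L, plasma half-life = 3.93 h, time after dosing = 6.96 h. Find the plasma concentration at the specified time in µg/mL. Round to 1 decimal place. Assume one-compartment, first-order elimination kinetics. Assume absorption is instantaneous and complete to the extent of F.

1.5 µg/mL

Amount reaching circulation = F × Dose = 0.83 × 2000 = 1660 mg
C₀ = F·Dose / Vd = 1660 / 319 = 5.204 mg/L
k = ln2 / t½ = 0.693147 / 3.93 = 0.1764 h⁻¹
C = C₀ · e^(−k·t) = 5.204 × e^(−0.1764 × 6.96)
  = 5.204 × 0.2930 = 1.525 mg/L
(1.525 mg/L = 1.525 µg/mL)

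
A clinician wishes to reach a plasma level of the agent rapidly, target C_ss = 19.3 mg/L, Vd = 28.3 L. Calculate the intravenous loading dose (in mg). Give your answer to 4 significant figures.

LD = Css × Vd = 19.3 × 28.3 = 546.2 mg

546.2 mg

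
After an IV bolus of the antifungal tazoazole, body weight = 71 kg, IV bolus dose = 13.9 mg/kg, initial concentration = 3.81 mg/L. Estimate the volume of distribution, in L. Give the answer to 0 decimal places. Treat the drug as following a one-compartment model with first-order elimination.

259 L

Dose = 13.9 × 71 = 986.9 mg
Vd = Dose / C₀ = 986.9 / 3.81 = 259.0 L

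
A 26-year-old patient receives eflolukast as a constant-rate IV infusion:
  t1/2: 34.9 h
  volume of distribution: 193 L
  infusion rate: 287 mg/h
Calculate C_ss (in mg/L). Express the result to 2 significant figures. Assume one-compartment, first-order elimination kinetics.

k = ln2 / t½ = 0.693147 / 34.9 = 0.01986 h⁻¹
CL = k × Vd = 0.01986 × 193 = 3.833 L/h
At steady state Css = R₀ / CL = 287 / 3.833 = 74.88 mg/L

75 mg/L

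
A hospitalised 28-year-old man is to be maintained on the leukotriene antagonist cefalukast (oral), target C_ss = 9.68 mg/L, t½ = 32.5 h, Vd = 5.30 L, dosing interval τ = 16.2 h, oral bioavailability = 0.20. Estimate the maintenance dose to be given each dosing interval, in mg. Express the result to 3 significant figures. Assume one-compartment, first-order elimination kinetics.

88.6 mg

k = ln2 / t½ = 0.693147 / 32.5 = 0.02133 h⁻¹
CL = k × Vd = 0.02133 × 5.30 = 0.1130 L/h
At steady state, F × (Dose/τ) = Css × CL.
Dose = Css × CL × τ / F = 9.68 × 0.1130 × 16.2 / 0.20 = 88.60 mg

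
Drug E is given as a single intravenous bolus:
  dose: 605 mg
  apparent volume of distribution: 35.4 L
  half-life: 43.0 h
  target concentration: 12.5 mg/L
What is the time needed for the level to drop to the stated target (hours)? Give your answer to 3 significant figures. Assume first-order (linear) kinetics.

19.4 h

C₀ = Dose / Vd = 605.0 / 35.4 = 17.09 mg/L
k = ln2 / t½ = 0.693147 / 43.0 = 0.01612 h⁻¹
t = ln(C₀ / C) / k = ln(17.09 / 12.5) / 0.01612
  = ln(1.367) / 0.01612 = 0.3126 / 0.01612 = 19.39 h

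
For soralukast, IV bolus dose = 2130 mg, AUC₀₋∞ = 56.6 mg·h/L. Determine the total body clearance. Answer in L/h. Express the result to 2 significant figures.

CL = Dose / AUC = 2130 / 56.6 = 37.63 L/h

38 L/h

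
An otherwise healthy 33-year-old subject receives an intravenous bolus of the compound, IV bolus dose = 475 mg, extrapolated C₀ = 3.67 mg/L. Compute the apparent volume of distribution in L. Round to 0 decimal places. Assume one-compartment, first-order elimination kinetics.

129 L

Vd = Dose / C₀ = 475.0 / 3.67 = 129.4 L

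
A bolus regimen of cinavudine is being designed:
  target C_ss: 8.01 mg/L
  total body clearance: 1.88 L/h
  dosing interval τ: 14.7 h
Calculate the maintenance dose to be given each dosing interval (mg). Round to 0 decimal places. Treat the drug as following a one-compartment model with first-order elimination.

221 mg

At steady state, Dose/τ = Css × CL.
Dose = Css × CL × τ = 8.01 × 1.880 × 14.7 = 221.4 mg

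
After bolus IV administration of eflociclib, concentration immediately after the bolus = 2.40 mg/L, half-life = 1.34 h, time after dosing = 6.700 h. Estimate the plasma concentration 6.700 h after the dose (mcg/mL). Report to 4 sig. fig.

k = ln2 / t½ = 0.693147 / 1.34 = 0.5173 h⁻¹
t / t½ = 6.700 / 1.34 = 5 half-lives
C = C₀ × (1/2)^5 = 2.400 × 0.03125 = 0.07500 mg/L
(0.07500 mg/L = 0.07500 mcg/mL)

0.07500 mcg/mL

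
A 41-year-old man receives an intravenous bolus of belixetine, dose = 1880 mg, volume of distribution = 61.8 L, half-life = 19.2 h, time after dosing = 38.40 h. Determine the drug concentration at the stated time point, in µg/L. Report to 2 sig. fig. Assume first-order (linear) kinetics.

7600 µg/L

C₀ = Dose / Vd = 1880 / 61.8 = 30.42 mg/L
k = ln2 / t½ = 0.693147 / 19.2 = 0.03610 h⁻¹
t / t½ = 38.40 / 19.2 = 2 half-lives
C = C₀ × (1/2)^2 = 30.42 × 0.2500 = 7.605 mg/L
Convert: 7.605 mg/L × 1000 = 7605 µg/L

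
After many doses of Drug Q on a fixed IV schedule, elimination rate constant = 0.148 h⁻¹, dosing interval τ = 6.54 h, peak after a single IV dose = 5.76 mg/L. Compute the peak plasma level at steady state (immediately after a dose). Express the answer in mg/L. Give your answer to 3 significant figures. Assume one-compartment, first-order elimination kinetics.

e^(−kτ) = e^(−0.1480 × 6.54) = 0.3799
Accumulation ratio R = 1 / (1 − e^(−kτ)) = 1 / (1 − 0.3799) = 1.613
Steady-state peak = C₀ × R = 5.76 × 1.613 = 9.291 mg/L

9.29 mg/L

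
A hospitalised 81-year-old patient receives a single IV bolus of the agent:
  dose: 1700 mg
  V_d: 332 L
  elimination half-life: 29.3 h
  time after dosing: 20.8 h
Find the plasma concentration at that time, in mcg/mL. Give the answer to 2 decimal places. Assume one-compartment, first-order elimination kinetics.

3.13 mcg/mL

C₀ = Dose / Vd = 1700 / 332 = 5.120 mg/L
k = ln2 / t½ = 0.693147 / 29.3 = 0.02366 h⁻¹
C = C₀ · e^(−k·t) = 5.120 × e^(−0.02366 × 20.8)
  = 5.120 × 0.6113 = 3.130 mg/L
(3.130 mg/L = 3.130 mcg/mL)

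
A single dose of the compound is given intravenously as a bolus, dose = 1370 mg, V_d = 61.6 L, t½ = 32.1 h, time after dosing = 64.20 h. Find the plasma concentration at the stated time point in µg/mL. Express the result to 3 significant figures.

C₀ = Dose / Vd = 1370 / 61.6 = 22.24 mg/L
k = ln2 / t½ = 0.693147 / 32.1 = 0.02159 h⁻¹
t / t½ = 64.20 / 32.1 = 2 half-lives
C = C₀ × (1/2)^2 = 22.24 × 0.2500 = 5.560 mg/L
(5.560 mg/L = 5.560 µg/mL)

5.56 µg/mL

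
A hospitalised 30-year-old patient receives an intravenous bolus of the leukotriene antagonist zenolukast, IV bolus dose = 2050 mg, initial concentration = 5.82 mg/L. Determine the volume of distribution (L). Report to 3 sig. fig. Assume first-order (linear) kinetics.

352 L

Vd = Dose / C₀ = 2050 / 5.82 = 352.2 L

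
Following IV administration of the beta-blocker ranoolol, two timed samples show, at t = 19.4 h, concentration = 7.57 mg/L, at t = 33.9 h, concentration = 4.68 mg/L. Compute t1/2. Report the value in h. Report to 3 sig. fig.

20.9 h

k = ln(C₁/C₂) / (t₂ − t₁) = ln(7.57/4.68) / (33.9 − 19.4)
  = 0.4809 / 14.50 = 0.03317 h⁻¹
t½ = ln2 / k = 0.693147 / 0.03317 = 20.90 h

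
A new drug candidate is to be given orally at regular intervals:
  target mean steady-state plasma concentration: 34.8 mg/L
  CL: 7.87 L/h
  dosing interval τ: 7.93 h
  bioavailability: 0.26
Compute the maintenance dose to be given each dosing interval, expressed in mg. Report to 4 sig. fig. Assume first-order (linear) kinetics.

8353 mg

At steady state, F × (Dose/τ) = Css × CL.
Dose = Css × CL × τ / F = 34.8 × 7.870 × 7.93 / 0.26 = 8353 mg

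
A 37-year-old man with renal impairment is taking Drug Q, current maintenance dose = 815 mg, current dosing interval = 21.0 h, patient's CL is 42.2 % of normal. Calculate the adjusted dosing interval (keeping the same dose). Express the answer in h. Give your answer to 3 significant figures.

49.8 h

To keep the same average steady-state level, dosing rate must scale with clearance.
CL ratio = 42.2 / 100 = 0.4220
New interval (same dose) = 21.0 / 0.4220 = 49.76 h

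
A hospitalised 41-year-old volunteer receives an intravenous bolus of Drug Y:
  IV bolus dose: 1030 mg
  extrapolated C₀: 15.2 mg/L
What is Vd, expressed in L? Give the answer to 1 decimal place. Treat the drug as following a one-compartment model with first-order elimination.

67.8 L

Vd = Dose / C₀ = 1030 / 15.2 = 67.76 L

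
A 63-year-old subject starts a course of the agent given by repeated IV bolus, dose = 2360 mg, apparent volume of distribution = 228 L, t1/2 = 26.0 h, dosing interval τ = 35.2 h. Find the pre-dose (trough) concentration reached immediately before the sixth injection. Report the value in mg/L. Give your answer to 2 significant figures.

6.6 mg/L

C₀ per dose = Dose / Vd = 2360 / 228 = 10.35 mg/L
k = ln2 / t½ = 0.693147 / 26.0 = 0.02666 h⁻¹
Fraction remaining after one interval: r = e^(−kτ) = e^(−0.02666 × 35.2) = 0.3912
Before dose 6, 5 doses have been given (aged 1τ, 2τ, 3τ, 4τ, 5τ).
C_trough = C₀ × (r + r² + … + r^5) = C₀ × r(1−r^5)/(1−r)
        = 10.35 × 0.3912 × (1 − 0.009162) / (1 − 0.3912) = 6.590 mg/L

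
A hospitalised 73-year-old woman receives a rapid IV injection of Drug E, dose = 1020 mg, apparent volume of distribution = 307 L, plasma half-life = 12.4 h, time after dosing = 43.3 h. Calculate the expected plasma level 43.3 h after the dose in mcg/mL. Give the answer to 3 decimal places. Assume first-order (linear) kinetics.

C₀ = Dose / Vd = 1020 / 307 = 3.322 mg/L
k = ln2 / t½ = 0.693147 / 12.4 = 0.05590 h⁻¹
C = C₀ · e^(−k·t) = 3.322 × e^(−0.05590 × 43.3)
  = 3.322 × 0.08888 = 0.2953 mg/L
(0.2953 mg/L = 0.2953 mcg/mL)

0.295 mcg/mL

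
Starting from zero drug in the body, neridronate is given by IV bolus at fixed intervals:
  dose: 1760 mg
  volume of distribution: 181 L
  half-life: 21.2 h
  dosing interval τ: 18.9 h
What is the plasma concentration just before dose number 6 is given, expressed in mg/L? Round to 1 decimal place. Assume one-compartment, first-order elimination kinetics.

10.9 mg/L

C₀ per dose = Dose / Vd = 1760 / 181 = 9.724 mg/L
k = ln2 / t½ = 0.693147 / 21.2 = 0.03270 h⁻¹
Fraction remaining after one interval: r = e^(−kτ) = e^(−0.03270 × 18.9) = 0.5390
Before dose 6, 5 doses have been given (aged 1τ, 2τ, 3τ, 4τ, 5τ).
C_trough = C₀ × (r + r² + … + r^5) = C₀ × r(1−r^5)/(1−r)
        = 9.724 × 0.5390 × (1 − 0.04549) / (1 − 0.5390) = 10.85 mg/L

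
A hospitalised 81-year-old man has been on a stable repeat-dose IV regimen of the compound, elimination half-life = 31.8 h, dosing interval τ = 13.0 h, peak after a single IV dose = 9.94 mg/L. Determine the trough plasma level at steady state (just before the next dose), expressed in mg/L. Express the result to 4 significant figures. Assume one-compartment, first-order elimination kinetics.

30.34 mg/L

k = ln2 / t½ = 0.693147 / 31.8 = 0.02180 h⁻¹
e^(−kτ) = e^(−0.02180 × 13.0) = 0.7532
Accumulation ratio R = 1 / (1 − e^(−kτ)) = 1 / (1 − 0.7532) = 4.052
Steady-state trough = C₀ × R × e^(−kτ) = 9.94 × 4.052 × 0.7532 = 30.34 mg/L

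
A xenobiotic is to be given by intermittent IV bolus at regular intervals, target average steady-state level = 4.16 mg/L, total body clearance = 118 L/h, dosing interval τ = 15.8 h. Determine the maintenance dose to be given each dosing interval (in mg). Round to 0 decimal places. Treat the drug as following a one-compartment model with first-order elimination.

At steady state, Dose/τ = Css × CL.
Dose = Css × CL × τ = 4.16 × 118.0 × 15.8 = 7756 mg

7756 mg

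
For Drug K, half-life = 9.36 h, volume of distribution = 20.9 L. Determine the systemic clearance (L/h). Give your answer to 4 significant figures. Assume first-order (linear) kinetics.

1.548 L/h

k = ln2 / t½ = 0.693147 / 9.36 = 0.07405 h⁻¹
CL = k × Vd = 0.07405 × 20.9 = 1.548 L/h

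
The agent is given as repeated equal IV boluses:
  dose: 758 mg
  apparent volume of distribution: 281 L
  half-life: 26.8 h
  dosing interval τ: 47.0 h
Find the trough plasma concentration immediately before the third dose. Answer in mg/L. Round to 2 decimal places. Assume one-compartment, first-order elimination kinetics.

1.04 mg/L

C₀ per dose = Dose / Vd = 758 / 281 = 2.698 mg/L
k = ln2 / t½ = 0.693147 / 26.8 = 0.02586 h⁻¹
Fraction remaining after one interval: r = e^(−kτ) = e^(−0.02586 × 47.0) = 0.2966
Before dose 3, 2 doses have been given (aged 1τ, 2τ).
C_trough = C₀ × (r + r²) = 2.698 × (0.2966 + 0.08797) = 1.038 mg/L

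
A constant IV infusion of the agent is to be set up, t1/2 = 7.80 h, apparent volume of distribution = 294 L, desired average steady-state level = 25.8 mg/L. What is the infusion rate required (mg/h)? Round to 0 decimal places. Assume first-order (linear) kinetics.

674 mg/h

k = ln2 / t½ = 0.693147 / 7.80 = 0.08887 h⁻¹
CL = k × Vd = 0.08887 × 294 = 26.13 L/h
At steady state, infusion rate R₀ = Css × CL = 25.8 × 26.13 = 674.2 mg/h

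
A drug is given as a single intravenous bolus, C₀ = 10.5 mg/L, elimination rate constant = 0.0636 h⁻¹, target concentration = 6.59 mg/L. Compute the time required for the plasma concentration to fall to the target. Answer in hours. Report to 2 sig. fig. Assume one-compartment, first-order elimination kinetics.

7.3 h

t = ln(C₀ / C) / k = ln(10.50 / 6.59) / 0.06360
  = ln(1.593) / 0.06360 = 0.4656 / 0.06360 = 7.321 h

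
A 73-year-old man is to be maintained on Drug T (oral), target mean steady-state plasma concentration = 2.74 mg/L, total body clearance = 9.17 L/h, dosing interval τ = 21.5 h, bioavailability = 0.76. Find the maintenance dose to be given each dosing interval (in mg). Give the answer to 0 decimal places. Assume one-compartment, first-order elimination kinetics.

711 mg

At steady state, F × (Dose/τ) = Css × CL.
Dose = Css × CL × τ / F = 2.74 × 9.170 × 21.5 / 0.76 = 710.8 mg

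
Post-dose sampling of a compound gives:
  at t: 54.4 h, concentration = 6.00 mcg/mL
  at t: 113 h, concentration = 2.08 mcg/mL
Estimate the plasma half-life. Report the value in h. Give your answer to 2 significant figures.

k = ln(C₁/C₂) / (t₂ − t₁) = ln(6.00/2.08) / (113 − 54.4)
  = 1.059 / 58.60 = 0.01807 h⁻¹
t½ = ln2 / k = 0.693147 / 0.01807 = 38.36 h

38 h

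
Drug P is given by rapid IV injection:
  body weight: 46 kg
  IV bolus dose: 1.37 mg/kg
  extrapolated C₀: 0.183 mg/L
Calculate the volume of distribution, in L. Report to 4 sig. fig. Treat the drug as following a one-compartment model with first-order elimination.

Dose = 1.37 × 46 = 63.02 mg
Vd = Dose / C₀ = 63.02 / 0.183 = 344.4 L

344.4 L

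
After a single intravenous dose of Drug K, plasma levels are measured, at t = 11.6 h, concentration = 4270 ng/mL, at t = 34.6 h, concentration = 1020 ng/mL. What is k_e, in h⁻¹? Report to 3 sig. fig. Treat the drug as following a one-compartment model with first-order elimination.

0.0623 h⁻¹

k = ln(C₁/C₂) / (t₂ − t₁) = ln(4270/1020) / (34.6 − 11.6)
  = 1.432 / 23.00 = 0.06226 h⁻¹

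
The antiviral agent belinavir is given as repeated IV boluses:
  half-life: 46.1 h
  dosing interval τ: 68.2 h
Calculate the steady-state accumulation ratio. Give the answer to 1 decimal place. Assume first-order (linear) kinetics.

k = ln2 / t½ = 0.693147 / 46.1 = 0.01504 h⁻¹
e^(−kτ) = e^(−0.01504 × 68.2) = 0.3585
Accumulation ratio R = 1 / (1 − e^(−kτ)) = 1 / (1 − 0.3585) = 1.559

1.6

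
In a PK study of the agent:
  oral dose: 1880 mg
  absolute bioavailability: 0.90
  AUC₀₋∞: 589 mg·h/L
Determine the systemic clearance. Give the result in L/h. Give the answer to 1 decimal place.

2.9 L/h

CL = F·Dose / AUC = 0.90 × 1880 / 589 = 2.873 L/h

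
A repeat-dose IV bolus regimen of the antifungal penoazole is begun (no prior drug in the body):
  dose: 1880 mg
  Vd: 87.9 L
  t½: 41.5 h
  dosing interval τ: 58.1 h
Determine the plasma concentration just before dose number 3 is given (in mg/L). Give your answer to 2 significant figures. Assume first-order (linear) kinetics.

C₀ per dose = Dose / Vd = 1880 / 87.9 = 21.39 mg/L
k = ln2 / t½ = 0.693147 / 41.5 = 0.01670 h⁻¹
Fraction remaining after one interval: r = e^(−kτ) = e^(−0.01670 × 58.1) = 0.3790
Before dose 3, 2 doses have been given (aged 1τ, 2τ).
C_trough = C₀ × (r + r²) = 21.39 × (0.3790 + 0.1436) = 11.18 mg/L

11 mg/L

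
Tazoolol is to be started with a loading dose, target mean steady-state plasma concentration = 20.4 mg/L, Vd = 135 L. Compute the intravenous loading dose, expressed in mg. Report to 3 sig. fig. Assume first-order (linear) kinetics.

LD = Css × Vd = 20.4 × 135 = 2754 mg

2750 mg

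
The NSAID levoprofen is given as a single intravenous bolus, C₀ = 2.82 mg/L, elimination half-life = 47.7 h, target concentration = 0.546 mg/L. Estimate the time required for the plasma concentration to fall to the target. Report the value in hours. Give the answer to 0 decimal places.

k = ln2 / t½ = 0.693147 / 47.7 = 0.01453 h⁻¹
t = ln(C₀ / C) / k = ln(2.820 / 0.546) / 0.01453
  = ln(5.165) / 0.01453 = 1.642 / 0.01453 = 113.0 h

113 h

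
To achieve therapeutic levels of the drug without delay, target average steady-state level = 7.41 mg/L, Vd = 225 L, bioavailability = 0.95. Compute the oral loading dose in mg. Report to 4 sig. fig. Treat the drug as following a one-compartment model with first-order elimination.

1755 mg

LD = Css × Vd / F = 7.41 × 225 / 0.95 = 1755 mg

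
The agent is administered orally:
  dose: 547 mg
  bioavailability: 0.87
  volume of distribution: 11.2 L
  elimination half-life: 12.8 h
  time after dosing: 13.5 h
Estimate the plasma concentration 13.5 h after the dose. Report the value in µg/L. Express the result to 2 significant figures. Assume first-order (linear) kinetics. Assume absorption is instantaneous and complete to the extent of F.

20000 µg/L

Amount reaching circulation = F × Dose = 0.87 × 547.0 = 475.9 mg
C₀ = F·Dose / Vd = 475.9 / 11.2 = 42.49 mg/L
k = ln2 / t½ = 0.693147 / 12.8 = 0.05415 h⁻¹
C = C₀ · e^(−k·t) = 42.49 × e^(−0.05415 × 13.5)
  = 42.49 × 0.4814 = 20.45 mg/L
Convert: 20.45 mg/L × 1000 = 20450 µg/L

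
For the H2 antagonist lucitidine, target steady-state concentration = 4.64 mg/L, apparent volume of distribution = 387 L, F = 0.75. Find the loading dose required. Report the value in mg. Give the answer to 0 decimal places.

2394 mg

LD = Css × Vd / F = 4.64 × 387 / 0.75 = 2394 mg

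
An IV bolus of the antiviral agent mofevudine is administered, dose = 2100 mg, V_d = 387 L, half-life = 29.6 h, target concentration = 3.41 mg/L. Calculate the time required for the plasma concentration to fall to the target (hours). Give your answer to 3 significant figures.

C₀ = Dose / Vd = 2100 / 387 = 5.426 mg/L
k = ln2 / t½ = 0.693147 / 29.6 = 0.02342 h⁻¹
t = ln(C₀ / C) / k = ln(5.426 / 3.41) / 0.02342
  = ln(1.591) / 0.02342 = 0.4644 / 0.02342 = 19.83 h

19.8 h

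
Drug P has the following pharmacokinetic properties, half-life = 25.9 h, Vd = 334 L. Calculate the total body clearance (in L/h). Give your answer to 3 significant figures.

k = ln2 / t½ = 0.693147 / 25.9 = 0.02676 h⁻¹
CL = k × Vd = 0.02676 × 334 = 8.938 L/h

8.94 L/h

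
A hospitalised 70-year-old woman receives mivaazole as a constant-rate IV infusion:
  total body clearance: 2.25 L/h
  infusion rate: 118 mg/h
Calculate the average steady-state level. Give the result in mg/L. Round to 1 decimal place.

52.4 mg/L

At steady state Css = R₀ / CL = 118 / 2.250 = 52.44 mg/L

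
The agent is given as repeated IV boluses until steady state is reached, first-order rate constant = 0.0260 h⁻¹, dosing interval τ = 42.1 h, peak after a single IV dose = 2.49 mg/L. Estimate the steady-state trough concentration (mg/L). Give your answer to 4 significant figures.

e^(−kτ) = e^(−0.02600 × 42.1) = 0.3347
Accumulation ratio R = 1 / (1 − e^(−kτ)) = 1 / (1 − 0.3347) = 1.503
Steady-state trough = C₀ × R × e^(−kτ) = 2.49 × 1.503 × 0.3347 = 1.253 mg/L

1.253 mg/L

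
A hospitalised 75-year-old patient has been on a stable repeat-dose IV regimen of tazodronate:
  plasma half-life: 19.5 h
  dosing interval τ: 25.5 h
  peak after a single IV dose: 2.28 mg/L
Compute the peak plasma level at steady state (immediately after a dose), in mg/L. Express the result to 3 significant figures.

k = ln2 / t½ = 0.693147 / 19.5 = 0.03555 h⁻¹
e^(−kτ) = e^(−0.03555 × 25.5) = 0.4039
Accumulation ratio R = 1 / (1 − e^(−kτ)) = 1 / (1 − 0.4039) = 1.678
Steady-state peak = C₀ × R = 2.28 × 1.678 = 3.826 mg/L

3.83 mg/L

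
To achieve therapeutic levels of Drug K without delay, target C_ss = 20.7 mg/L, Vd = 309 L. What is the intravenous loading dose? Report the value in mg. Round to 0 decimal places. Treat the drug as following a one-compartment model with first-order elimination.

LD = Css × Vd = 20.7 × 309 = 6396 mg

6396 mg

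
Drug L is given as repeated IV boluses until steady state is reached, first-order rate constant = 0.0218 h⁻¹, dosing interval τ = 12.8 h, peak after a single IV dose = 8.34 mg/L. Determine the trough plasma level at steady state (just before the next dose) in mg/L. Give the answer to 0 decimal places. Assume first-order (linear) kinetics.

26 mg/L

e^(−kτ) = e^(−0.02180 × 12.8) = 0.7565
Accumulation ratio R = 1 / (1 − e^(−kτ)) = 1 / (1 − 0.7565) = 4.107
Steady-state trough = C₀ × R × e^(−kτ) = 8.34 × 4.107 × 0.7565 = 25.91 mg/L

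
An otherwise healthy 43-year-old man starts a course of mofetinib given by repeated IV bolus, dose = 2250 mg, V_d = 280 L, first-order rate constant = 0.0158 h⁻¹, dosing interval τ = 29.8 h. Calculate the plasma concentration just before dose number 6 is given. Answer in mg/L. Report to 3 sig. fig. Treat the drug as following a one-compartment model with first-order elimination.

C₀ per dose = Dose / Vd = 2250 / 280 = 8.036 mg/L
Fraction remaining after one interval: r = e^(−kτ) = e^(−0.01580 × 29.8) = 0.6245
Before dose 6, 5 doses have been given (aged 1τ, 2τ, 3τ, 4τ, 5τ).
C_trough = C₀ × (r + r² + … + r^5) = C₀ × r(1−r^5)/(1−r)
        = 8.036 × 0.6245 × (1 − 0.09499) / (1 − 0.6245) = 12.10 mg/L

12.1 mg/L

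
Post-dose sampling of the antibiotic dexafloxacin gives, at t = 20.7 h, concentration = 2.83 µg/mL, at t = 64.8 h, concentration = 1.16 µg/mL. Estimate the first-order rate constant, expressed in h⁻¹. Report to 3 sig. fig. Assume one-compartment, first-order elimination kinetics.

k = ln(C₁/C₂) / (t₂ − t₁) = ln(2.83/1.16) / (64.8 − 20.7)
  = 0.8919 / 44.10 = 0.02022 h⁻¹

0.0202 h⁻¹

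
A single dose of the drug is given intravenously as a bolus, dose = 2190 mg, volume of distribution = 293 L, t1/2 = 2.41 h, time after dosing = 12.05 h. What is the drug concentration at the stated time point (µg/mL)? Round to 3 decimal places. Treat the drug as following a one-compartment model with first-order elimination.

C₀ = Dose / Vd = 2190 / 293 = 7.474 mg/L
k = ln2 / t½ = 0.693147 / 2.41 = 0.2876 h⁻¹
t / t½ = 12.05 / 2.41 = 5 half-lives
C = C₀ × (1/2)^5 = 7.474 × 0.03125 = 0.2336 mg/L
(0.2336 mg/L = 0.2336 µg/mL)

0.234 µg/mL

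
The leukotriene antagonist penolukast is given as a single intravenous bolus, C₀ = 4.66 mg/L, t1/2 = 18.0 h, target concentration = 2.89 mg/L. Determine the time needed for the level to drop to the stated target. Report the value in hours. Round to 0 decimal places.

k = ln2 / t½ = 0.693147 / 18.0 = 0.03851 h⁻¹
t = ln(C₀ / C) / k = ln(4.660 / 2.89) / 0.03851
  = ln(1.612) / 0.03851 = 0.4775 / 0.03851 = 12.40 h

12 h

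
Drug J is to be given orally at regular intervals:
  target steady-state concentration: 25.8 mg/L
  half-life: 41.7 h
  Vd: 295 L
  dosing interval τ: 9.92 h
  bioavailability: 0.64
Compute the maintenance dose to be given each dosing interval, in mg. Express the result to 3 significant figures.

1960 mg

k = ln2 / t½ = 0.693147 / 41.7 = 0.01662 h⁻¹
CL = k × Vd = 0.01662 × 295 = 4.903 L/h
At steady state, F × (Dose/τ) = Css × CL.
Dose = Css × CL × τ / F = 25.8 × 4.903 × 9.92 / 0.64 = 1961 mg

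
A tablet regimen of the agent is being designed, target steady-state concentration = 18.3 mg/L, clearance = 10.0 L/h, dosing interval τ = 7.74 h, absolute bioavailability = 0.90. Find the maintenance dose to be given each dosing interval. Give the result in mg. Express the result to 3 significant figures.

1570 mg

At steady state, F × (Dose/τ) = Css × CL.
Dose = Css × CL × τ / F = 18.3 × 10.00 × 7.74 / 0.90 = 1574 mg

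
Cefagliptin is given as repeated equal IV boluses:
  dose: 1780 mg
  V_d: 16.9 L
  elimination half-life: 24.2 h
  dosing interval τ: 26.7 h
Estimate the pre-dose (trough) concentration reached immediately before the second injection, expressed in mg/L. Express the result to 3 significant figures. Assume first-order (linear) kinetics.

C₀ per dose = Dose / Vd = 1780 / 16.9 = 105.3 mg/L
k = ln2 / t½ = 0.693147 / 24.2 = 0.02864 h⁻¹
Fraction remaining after one interval: r = e^(−kτ) = e^(−0.02864 × 26.7) = 0.4655
Before dose 2, 1 dose has been given (aged 1τ).
C_trough = C₀ × r = 105.3 × 0.4655 = 49.02 mg/L

49.0 mg/L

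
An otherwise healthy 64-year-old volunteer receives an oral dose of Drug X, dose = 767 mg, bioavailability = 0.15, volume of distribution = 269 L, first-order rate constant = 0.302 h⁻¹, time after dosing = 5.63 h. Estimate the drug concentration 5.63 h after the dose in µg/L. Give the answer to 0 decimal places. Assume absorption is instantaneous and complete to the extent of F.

78 µg/L

Amount reaching circulation = F × Dose = 0.15 × 767.0 = 115.1 mg
C₀ = F·Dose / Vd = 115.1 / 269 = 0.4279 mg/L
C = C₀ · e^(−k·t) = 0.4279 × e^(−0.3020 × 5.63)
  = 0.4279 × 0.1826 = 0.07813 mg/L
Convert: 0.07813 mg/L × 1000 = 78.13 µg/L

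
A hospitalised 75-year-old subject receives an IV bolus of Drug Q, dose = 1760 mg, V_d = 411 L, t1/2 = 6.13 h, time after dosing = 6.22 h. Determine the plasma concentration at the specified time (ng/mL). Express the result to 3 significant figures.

2120 ng/mL

C₀ = Dose / Vd = 1760 / 411 = 4.282 mg/L
k = ln2 / t½ = 0.693147 / 6.13 = 0.1131 h⁻¹
C = C₀ · e^(−k·t) = 4.282 × e^(−0.1131 × 6.22)
  = 4.282 × 0.4949 = 2.119 mg/L
Convert: 2.119 mg/L × 1000 = 2119 ng/mL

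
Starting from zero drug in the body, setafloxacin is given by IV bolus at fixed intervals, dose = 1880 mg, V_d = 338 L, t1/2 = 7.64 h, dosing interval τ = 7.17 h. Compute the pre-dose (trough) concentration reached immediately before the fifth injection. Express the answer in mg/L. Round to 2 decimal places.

5.62 mg/L

C₀ per dose = Dose / Vd = 1880 / 338 = 5.562 mg/L
k = ln2 / t½ = 0.693147 / 7.64 = 0.09073 h⁻¹
Fraction remaining after one interval: r = e^(−kτ) = e^(−0.09073 × 7.17) = 0.5218
Before dose 5, 4 doses have been given (aged 1τ, 2τ, 3τ, 4τ).
C_trough = C₀ × (r + r² + … + r^4) = C₀ × r(1−r^4)/(1−r)
        = 5.562 × 0.5218 × (1 − 0.07413) / (1 − 0.5218) = 5.619 mg/L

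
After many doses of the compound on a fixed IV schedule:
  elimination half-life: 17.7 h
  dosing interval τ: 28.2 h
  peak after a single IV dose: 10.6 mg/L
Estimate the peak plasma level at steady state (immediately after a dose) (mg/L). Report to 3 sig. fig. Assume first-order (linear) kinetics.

15.9 mg/L

k = ln2 / t½ = 0.693147 / 17.7 = 0.03916 h⁻¹
e^(−kτ) = e^(−0.03916 × 28.2) = 0.3314
Accumulation ratio R = 1 / (1 − e^(−kτ)) = 1 / (1 − 0.3314) = 1.496
Steady-state peak = C₀ × R = 10.6 × 1.496 = 15.86 mg/L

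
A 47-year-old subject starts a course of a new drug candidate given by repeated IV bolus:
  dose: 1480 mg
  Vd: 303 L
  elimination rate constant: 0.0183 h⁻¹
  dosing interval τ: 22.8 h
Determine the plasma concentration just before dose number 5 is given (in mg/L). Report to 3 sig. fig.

C₀ per dose = Dose / Vd = 1480 / 303 = 4.884 mg/L
Fraction remaining after one interval: r = e^(−kτ) = e^(−0.01830 × 22.8) = 0.6589
Before dose 5, 4 doses have been given (aged 1τ, 2τ, 3τ, 4τ).
C_trough = C₀ × (r + r² + … + r^4) = C₀ × r(1−r^4)/(1−r)
        = 4.884 × 0.6589 × (1 − 0.1885) / (1 − 0.6589) = 7.656 mg/L

7.66 mg/L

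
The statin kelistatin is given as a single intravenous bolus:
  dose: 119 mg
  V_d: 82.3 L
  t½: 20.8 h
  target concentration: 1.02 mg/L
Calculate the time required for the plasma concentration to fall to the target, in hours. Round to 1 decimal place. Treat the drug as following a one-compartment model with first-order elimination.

10.5 h

C₀ = Dose / Vd = 119.0 / 82.3 = 1.446 mg/L
k = ln2 / t½ = 0.693147 / 20.8 = 0.03332 h⁻¹
t = ln(C₀ / C) / k = ln(1.446 / 1.02) / 0.03332
  = ln(1.418) / 0.03332 = 0.3492 / 0.03332 = 10.48 h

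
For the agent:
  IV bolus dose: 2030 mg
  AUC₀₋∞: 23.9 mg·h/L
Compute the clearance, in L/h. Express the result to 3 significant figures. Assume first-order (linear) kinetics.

84.9 L/h

CL = Dose / AUC = 2030 / 23.9 = 84.94 L/h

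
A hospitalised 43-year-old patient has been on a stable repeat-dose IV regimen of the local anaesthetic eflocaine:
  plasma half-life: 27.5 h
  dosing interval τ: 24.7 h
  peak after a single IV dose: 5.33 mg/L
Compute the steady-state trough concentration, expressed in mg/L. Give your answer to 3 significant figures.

6.17 mg/L

k = ln2 / t½ = 0.693147 / 27.5 = 0.02521 h⁻¹
e^(−kτ) = e^(−0.02521 × 24.7) = 0.5365
Accumulation ratio R = 1 / (1 − e^(−kτ)) = 1 / (1 − 0.5365) = 2.157
Steady-state trough = C₀ × R × e^(−kτ) = 5.33 × 2.157 × 0.5365 = 6.168 mg/L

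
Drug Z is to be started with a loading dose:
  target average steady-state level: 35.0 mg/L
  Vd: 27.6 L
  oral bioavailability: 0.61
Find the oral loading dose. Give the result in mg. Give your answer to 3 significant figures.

1580 mg

LD = Css × Vd / F = 35.0 × 27.6 / 0.61 = 1584 mg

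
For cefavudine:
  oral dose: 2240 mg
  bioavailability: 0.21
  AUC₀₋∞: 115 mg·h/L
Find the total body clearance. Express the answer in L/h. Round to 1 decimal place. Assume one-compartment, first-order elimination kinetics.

CL = F·Dose / AUC = 0.21 × 2240 / 115 = 4.090 L/h

4.1 L/h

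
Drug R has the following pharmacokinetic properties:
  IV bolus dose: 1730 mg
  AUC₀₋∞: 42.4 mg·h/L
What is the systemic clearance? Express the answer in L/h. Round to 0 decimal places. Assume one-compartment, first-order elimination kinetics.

41 L/h

CL = Dose / AUC = 1730 / 42.4 = 40.80 L/h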